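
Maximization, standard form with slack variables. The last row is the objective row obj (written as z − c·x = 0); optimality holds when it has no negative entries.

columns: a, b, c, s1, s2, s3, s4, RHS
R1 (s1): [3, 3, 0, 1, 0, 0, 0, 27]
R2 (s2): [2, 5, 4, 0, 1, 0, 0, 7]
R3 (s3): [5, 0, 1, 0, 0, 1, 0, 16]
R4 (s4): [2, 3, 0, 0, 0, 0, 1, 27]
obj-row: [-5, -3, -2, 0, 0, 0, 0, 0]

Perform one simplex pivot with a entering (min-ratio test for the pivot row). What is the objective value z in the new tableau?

Ratio test on column a — row 1: 27/3 = 9; row 2: 7/2 = 7/2; row 3: 16/5 = 16/5; row 4: 27/2 = 27/2. Minimum is 16/5 at row 3 (s3 leaves); pivot element 5.
Pivot on row 3; the obj-row RHS becomes 0 − (-5)·(16/5) = 16.

16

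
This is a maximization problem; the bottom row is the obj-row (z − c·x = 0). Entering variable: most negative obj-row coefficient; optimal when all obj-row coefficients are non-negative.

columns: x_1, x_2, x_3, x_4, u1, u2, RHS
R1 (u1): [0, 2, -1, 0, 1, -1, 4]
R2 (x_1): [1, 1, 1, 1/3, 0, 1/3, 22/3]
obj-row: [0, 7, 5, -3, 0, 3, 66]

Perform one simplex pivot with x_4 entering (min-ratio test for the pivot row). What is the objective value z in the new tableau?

Ratio test on column x_4 — row 1: entry 0 ≤ 0; row 2: (22/3)/(1/3) = 22. Minimum is 22 at row 2 (x_1 leaves); pivot element 1/3.
Pivot on row 2; the obj-row RHS becomes 66 − (-3)·22 = 132.

132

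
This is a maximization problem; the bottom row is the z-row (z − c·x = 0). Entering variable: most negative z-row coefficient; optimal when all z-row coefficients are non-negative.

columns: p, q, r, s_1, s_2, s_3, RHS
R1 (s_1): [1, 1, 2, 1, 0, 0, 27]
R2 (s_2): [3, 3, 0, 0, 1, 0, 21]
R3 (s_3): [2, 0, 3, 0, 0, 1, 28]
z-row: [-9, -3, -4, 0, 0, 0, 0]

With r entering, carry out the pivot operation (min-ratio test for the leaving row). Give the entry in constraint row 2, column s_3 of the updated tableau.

Ratio test on column r — row 1: 27/2 = 27/2; row 2: entry 0 ≤ 0; row 3: 28/3 = 28/3. Minimum is 28/3 at row 3 (s_3 leaves); pivot element 3.
Divide row 3 by 3; eliminate column r from the other rows.
Row 2 update in column s_3: 0 − 0·(1/3) = 0.

0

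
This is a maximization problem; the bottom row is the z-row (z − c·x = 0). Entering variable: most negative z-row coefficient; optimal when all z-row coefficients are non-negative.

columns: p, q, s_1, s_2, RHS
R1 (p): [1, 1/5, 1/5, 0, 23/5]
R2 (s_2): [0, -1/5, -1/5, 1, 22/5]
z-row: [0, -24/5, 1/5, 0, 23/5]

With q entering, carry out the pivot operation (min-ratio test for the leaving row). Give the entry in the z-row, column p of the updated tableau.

24

Ratio test on column q — row 1: (23/5)/(1/5) = 23; row 2: entry -1/5 ≤ 0. Minimum is 23 at row 1 (p leaves); pivot element 1/5.
Divide row 1 by 1/5; eliminate column q from the other rows.
z-row update in column p: 0 − (-24/5)·5 = 24.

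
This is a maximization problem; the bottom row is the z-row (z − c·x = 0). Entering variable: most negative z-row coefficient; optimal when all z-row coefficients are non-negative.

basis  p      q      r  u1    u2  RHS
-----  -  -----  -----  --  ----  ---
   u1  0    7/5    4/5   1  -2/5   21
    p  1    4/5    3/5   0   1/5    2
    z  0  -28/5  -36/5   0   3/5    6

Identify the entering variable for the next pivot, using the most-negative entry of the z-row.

Negative z-row entries: q: -28/5, r: -36/5.
The most negative is -36/5 in column r, so r enters.

r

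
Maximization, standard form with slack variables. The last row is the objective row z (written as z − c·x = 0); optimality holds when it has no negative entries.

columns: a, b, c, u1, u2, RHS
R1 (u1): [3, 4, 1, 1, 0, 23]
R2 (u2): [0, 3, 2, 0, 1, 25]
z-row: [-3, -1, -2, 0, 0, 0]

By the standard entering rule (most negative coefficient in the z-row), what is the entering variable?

Negative z-row entries: a: -3, b: -1, c: -2.
The most negative is -3 in column a, so a enters.

a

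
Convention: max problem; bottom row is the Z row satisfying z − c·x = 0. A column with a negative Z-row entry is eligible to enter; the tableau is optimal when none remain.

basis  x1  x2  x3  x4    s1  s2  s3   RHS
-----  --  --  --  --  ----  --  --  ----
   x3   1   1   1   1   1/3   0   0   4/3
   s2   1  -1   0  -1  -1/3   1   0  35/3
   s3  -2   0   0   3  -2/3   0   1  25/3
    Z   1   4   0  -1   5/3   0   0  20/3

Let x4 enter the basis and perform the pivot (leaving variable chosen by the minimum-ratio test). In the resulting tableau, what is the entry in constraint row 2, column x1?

Ratio test on column x4 — row 1: (4/3)/1 = 4/3; row 2: entry -1 ≤ 0; row 3: (25/3)/3 = 25/9. Minimum is 4/3 at row 1 (x3 leaves); pivot element 1.
Divide row 1 by 1; eliminate column x4 from the other rows.
Row 2 update in column x1: 1 − (-1)·1 = 2.

2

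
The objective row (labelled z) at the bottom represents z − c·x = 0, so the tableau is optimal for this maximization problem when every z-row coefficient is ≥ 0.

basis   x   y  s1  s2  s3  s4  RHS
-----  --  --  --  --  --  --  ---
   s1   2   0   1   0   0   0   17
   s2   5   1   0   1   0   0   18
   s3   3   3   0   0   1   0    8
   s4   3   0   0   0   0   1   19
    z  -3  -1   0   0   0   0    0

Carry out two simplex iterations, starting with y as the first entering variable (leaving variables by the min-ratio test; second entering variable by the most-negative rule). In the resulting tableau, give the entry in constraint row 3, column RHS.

Ratio test on column y — row 1: entry 0 ≤ 0; row 2: 18/1 = 18; row 3: 8/3 = 8/3; row 4: entry 0 ≤ 0. Minimum is 8/3 at row 3 (s3 leaves); pivot element 3.
Divide row 3 by 3; eliminate column y from the other rows.
Second iteration: most negative z-row entry is -2 in column x, so x enters.
Ratio test on column x — row 1: 17/2 = 17/2; row 2: (46/3)/4 = 23/6; row 3: (8/3)/1 = 8/3; row 4: 19/3 = 19/3. Minimum is 8/3 at row 3 (y leaves); pivot element 1.
Divide row 3 by 1; eliminate column x from the other rows.
After both pivots, the entry at constraint row 3, column RHS is 8/3.

8/3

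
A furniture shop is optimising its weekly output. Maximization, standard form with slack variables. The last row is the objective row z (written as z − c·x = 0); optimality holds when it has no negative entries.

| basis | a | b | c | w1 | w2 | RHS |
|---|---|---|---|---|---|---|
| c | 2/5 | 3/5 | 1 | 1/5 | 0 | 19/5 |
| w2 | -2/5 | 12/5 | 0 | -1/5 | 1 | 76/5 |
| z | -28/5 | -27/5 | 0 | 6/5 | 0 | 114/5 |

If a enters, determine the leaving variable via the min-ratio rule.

Column a entries and ratios — c: (19/5)/(2/5) = 19/2; w2: -2/5 ≤ 0, skip.
Smallest ratio is 19/2 in the row of c, so c leaves.

c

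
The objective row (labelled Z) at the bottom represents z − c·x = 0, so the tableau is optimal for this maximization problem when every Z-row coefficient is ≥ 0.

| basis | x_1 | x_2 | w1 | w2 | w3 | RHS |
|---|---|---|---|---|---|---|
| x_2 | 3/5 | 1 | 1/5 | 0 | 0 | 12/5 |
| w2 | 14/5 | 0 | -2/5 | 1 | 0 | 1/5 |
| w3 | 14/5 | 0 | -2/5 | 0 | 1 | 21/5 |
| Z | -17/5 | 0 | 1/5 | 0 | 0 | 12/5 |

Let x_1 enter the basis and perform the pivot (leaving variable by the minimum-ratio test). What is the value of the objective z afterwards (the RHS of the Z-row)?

37/14

Ratio test on column x_1 — row 1: (12/5)/(3/5) = 4; row 2: (1/5)/(14/5) = 1/14; row 3: (21/5)/(14/5) = 3/2. Minimum is 1/14 at row 2 (w2 leaves); pivot element 14/5.
Pivot on row 2; the Z-row RHS becomes 12/5 − (-17/5)·(1/14) = 37/14.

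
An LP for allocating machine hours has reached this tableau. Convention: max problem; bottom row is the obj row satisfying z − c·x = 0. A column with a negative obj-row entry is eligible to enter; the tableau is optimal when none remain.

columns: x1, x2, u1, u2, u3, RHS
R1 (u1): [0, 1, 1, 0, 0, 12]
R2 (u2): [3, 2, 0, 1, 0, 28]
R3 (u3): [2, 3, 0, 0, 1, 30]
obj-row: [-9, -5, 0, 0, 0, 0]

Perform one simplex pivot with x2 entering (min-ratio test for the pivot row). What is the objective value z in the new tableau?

Ratio test on column x2 — row 1: 12/1 = 12; row 2: 28/2 = 14; row 3: 30/3 = 10. Minimum is 10 at row 3 (u3 leaves); pivot element 3.
Pivot on row 3; the obj-row RHS becomes 0 − (-5)·10 = 50.

50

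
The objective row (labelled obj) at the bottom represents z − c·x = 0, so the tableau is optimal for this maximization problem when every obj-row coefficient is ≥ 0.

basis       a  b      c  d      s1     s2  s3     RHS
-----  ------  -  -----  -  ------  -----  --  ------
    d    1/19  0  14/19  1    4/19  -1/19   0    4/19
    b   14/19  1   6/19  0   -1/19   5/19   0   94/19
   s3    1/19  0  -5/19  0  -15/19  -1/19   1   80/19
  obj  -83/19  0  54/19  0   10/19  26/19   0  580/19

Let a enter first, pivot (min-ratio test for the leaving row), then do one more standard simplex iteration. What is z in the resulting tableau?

Ratio test on column a — row 1: (4/19)/(1/19) = 4; row 2: (94/19)/(14/19) = 47/7; row 3: (80/19)/(1/19) = 80. Minimum is 4 at row 1 (d leaves); pivot element 1/19.
Pivot on row 1; the obj-row RHS becomes 580/19 − (-83/19)·4 = 48.
Next entering variable (most negative obj-row entry -3): s2.
Ratio test on column s2 — row 1: entry -1 ≤ 0; row 2: 2/1 = 2; row 3: entry 0 ≤ 0. Minimum is 2 at row 2 (b leaves); pivot element 1.
After the second pivot the obj-row RHS is 48 − (-3)·2 = 54.

54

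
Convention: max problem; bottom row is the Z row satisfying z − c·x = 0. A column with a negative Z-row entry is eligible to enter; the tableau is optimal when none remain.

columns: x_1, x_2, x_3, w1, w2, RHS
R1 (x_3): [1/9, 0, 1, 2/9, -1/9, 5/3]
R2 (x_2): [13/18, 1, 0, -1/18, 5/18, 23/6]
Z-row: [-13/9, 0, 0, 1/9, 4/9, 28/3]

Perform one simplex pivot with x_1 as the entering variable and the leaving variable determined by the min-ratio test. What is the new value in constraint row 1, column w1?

Ratio test on column x_1 — row 1: (5/3)/(1/9) = 15; row 2: (23/6)/(13/18) = 69/13. Minimum is 69/13 at row 2 (x_2 leaves); pivot element 13/18.
Divide row 2 by 13/18; eliminate column x_1 from the other rows.
Row 1 update in column w1: 2/9 − (1/9)·(-1/13) = 3/13.

3/13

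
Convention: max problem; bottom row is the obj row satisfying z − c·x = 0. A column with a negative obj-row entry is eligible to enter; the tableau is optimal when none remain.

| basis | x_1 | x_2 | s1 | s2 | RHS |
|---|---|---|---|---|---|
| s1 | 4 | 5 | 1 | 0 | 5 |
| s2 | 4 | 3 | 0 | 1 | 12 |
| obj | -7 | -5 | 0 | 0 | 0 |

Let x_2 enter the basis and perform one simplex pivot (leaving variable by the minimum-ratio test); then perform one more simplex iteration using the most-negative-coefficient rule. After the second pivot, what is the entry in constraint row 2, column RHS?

7

Ratio test on column x_2 — row 1: 5/5 = 1; row 2: 12/3 = 4. Minimum is 1 at row 1 (s1 leaves); pivot element 5.
Divide row 1 by 5; eliminate column x_2 from the other rows.
Second iteration: most negative obj-row entry is -3 in column x_1, so x_1 enters.
Ratio test on column x_1 — row 1: 1/(4/5) = 5/4; row 2: 9/(8/5) = 45/8. Minimum is 5/4 at row 1 (x_2 leaves); pivot element 4/5.
Divide row 1 by 4/5; eliminate column x_1 from the other rows.
After both pivots, the entry at constraint row 2, column RHS is 7.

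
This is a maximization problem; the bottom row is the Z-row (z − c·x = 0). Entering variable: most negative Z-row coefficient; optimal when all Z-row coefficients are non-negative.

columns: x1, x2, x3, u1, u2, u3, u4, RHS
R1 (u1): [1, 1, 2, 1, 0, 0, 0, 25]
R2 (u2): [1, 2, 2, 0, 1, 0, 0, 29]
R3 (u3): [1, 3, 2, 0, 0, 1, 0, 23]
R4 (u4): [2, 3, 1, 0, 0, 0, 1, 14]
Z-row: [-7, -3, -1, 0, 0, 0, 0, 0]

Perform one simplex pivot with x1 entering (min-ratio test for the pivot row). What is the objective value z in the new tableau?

49

Ratio test on column x1 — row 1: 25/1 = 25; row 2: 29/1 = 29; row 3: 23/1 = 23; row 4: 14/2 = 7. Minimum is 7 at row 4 (u4 leaves); pivot element 2.
Pivot on row 4; the Z-row RHS becomes 0 − (-7)·7 = 49.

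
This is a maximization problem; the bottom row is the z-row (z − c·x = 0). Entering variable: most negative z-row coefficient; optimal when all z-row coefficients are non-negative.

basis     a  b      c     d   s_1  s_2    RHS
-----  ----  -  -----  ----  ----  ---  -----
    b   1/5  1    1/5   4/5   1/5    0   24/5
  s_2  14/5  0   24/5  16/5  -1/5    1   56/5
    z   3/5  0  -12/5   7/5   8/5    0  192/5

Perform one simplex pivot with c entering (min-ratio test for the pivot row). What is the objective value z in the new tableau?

44

Ratio test on column c — row 1: (24/5)/(1/5) = 24; row 2: (56/5)/(24/5) = 7/3. Minimum is 7/3 at row 2 (s_2 leaves); pivot element 24/5.
Pivot on row 2; the z-row RHS becomes 192/5 − (-12/5)·(7/3) = 44.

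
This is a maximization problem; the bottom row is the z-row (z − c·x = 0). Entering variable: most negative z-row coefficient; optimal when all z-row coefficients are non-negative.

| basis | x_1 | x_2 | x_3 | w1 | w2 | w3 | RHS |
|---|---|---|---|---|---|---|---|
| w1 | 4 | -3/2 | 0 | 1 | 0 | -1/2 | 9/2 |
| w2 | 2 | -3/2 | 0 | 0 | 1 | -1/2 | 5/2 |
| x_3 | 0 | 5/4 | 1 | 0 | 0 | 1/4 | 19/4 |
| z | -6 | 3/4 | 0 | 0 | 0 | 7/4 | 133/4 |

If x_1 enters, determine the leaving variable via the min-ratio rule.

Column x_1 entries and ratios — w1: (9/2)/4 = 9/8; w2: (5/2)/2 = 5/4; x_3: 0 ≤ 0, skip.
Smallest ratio is 9/8 in the row of w1, so w1 leaves.

w1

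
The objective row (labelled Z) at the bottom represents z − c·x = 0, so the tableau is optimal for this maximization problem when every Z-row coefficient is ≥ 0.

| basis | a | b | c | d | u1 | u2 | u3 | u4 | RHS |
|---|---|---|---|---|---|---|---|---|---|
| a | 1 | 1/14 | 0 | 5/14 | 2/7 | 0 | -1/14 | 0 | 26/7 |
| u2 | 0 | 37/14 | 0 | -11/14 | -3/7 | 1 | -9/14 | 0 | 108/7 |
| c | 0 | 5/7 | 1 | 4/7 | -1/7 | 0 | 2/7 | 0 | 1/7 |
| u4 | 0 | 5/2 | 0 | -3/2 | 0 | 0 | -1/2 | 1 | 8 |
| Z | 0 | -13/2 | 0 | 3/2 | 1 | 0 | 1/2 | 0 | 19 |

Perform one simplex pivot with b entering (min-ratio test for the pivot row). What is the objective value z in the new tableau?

203/10

Ratio test on column b — row 1: (26/7)/(1/14) = 52; row 2: (108/7)/(37/14) = 216/37; row 3: (1/7)/(5/7) = 1/5; row 4: 8/(5/2) = 16/5. Minimum is 1/5 at row 3 (c leaves); pivot element 5/7.
Pivot on row 3; the Z-row RHS becomes 19 − (-13/2)·(1/5) = 203/10.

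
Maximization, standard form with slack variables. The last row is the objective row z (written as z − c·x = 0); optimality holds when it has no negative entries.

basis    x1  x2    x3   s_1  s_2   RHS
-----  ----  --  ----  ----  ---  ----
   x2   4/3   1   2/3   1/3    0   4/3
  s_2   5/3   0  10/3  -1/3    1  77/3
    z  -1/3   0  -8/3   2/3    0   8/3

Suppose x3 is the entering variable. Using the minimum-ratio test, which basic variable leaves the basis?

x2

Column x3 entries and ratios — x2: (4/3)/(2/3) = 2; s_2: (77/3)/(10/3) = 77/10.
Smallest ratio is 2 in the row of x2, so x2 leaves.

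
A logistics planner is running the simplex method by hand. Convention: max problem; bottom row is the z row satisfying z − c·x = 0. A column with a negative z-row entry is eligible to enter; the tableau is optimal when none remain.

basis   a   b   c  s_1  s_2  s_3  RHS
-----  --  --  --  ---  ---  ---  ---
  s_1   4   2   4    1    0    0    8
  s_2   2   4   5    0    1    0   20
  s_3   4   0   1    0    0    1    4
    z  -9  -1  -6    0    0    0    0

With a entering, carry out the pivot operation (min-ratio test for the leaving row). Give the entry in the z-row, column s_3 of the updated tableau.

Ratio test on column a — row 1: 8/4 = 2; row 2: 20/2 = 10; row 3: 4/4 = 1. Minimum is 1 at row 3 (s_3 leaves); pivot element 4.
Divide row 3 by 4; eliminate column a from the other rows.
z-row update in column s_3: 0 − (-9)·(1/4) = 9/4.

9/4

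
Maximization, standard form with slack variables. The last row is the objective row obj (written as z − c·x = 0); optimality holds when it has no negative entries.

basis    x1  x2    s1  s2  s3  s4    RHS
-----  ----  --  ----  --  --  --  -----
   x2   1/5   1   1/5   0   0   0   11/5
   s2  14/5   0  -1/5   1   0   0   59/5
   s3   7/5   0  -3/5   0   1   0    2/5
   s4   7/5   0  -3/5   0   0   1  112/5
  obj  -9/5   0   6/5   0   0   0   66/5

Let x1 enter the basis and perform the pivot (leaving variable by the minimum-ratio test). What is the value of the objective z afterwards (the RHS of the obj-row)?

Ratio test on column x1 — row 1: (11/5)/(1/5) = 11; row 2: (59/5)/(14/5) = 59/14; row 3: (2/5)/(7/5) = 2/7; row 4: (112/5)/(7/5) = 16. Minimum is 2/7 at row 3 (s3 leaves); pivot element 7/5.
Pivot on row 3; the obj-row RHS becomes 66/5 − (-9/5)·(2/7) = 96/7.

96/7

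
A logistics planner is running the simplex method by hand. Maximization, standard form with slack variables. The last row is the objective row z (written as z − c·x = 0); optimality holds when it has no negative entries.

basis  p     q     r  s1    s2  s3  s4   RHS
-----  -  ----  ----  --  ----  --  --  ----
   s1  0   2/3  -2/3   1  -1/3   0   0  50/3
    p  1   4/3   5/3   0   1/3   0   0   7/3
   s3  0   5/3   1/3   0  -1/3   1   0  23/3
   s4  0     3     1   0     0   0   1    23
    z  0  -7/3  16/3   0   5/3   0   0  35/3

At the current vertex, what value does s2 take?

s2 is not in the basis, so in the current basic feasible solution s2 = 0.

0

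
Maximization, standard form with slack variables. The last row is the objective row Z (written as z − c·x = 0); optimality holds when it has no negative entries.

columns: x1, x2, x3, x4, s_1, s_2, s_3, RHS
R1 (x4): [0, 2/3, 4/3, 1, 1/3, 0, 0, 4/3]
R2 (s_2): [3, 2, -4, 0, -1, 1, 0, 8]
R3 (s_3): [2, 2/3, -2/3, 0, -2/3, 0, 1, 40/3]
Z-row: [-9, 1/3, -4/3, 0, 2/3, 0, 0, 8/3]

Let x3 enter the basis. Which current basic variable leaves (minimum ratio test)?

Column x3 entries and ratios — x4: (4/3)/(4/3) = 1; s_2: -4 ≤ 0, skip; s_3: -2/3 ≤ 0, skip.
Smallest ratio is 1 in the row of x4, so x4 leaves.

x4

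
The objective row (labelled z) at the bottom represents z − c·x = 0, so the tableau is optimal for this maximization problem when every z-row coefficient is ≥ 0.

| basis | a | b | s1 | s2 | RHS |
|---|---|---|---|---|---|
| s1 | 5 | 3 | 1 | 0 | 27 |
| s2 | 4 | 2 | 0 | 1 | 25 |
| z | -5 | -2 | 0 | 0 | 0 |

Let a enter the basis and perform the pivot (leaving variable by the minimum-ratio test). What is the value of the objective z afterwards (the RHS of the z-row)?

Ratio test on column a — row 1: 27/5 = 27/5; row 2: 25/4 = 25/4. Minimum is 27/5 at row 1 (s1 leaves); pivot element 5.
Pivot on row 1; the z-row RHS becomes 0 − (-5)·(27/5) = 27.

27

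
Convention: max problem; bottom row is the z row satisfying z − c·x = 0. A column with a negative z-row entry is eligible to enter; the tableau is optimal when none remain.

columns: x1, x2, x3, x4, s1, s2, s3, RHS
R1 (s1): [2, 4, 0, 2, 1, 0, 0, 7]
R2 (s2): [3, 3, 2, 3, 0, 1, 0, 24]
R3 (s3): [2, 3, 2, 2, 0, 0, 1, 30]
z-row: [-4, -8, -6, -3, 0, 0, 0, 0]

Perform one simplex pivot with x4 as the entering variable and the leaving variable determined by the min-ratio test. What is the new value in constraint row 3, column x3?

2

Ratio test on column x4 — row 1: 7/2 = 7/2; row 2: 24/3 = 8; row 3: 30/2 = 15. Minimum is 7/2 at row 1 (s1 leaves); pivot element 2.
Divide row 1 by 2; eliminate column x4 from the other rows.
Row 3 update in column x3: 2 − 2·0 = 2.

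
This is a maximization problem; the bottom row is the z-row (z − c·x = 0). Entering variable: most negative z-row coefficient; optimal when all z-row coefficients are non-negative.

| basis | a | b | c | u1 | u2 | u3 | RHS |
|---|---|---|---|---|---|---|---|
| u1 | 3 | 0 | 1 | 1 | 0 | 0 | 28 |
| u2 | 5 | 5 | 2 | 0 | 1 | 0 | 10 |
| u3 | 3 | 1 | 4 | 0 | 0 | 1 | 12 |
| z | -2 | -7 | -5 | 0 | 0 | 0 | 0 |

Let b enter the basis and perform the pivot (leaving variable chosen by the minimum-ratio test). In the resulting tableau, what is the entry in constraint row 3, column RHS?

Ratio test on column b — row 1: entry 0 ≤ 0; row 2: 10/5 = 2; row 3: 12/1 = 12. Minimum is 2 at row 2 (u2 leaves); pivot element 5.
Divide row 2 by 5; eliminate column b from the other rows.
Row 3 update in column RHS: 12 − 1·2 = 10.

10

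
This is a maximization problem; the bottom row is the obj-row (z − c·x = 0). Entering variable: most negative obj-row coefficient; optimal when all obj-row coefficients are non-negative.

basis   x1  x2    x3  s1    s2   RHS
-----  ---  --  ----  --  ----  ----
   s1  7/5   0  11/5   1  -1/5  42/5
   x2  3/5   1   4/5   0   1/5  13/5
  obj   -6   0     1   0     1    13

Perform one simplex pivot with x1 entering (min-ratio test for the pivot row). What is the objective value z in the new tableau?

39

Ratio test on column x1 — row 1: (42/5)/(7/5) = 6; row 2: (13/5)/(3/5) = 13/3. Minimum is 13/3 at row 2 (x2 leaves); pivot element 3/5.
Pivot on row 2; the obj-row RHS becomes 13 − (-6)·(13/3) = 39.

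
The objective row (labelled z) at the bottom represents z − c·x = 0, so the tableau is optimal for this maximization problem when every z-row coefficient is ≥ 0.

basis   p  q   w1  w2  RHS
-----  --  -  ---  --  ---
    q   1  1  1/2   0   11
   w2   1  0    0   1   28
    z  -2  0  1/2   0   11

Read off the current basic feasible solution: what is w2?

w2 is basic (row 2); its value is the RHS of that row, 28.

28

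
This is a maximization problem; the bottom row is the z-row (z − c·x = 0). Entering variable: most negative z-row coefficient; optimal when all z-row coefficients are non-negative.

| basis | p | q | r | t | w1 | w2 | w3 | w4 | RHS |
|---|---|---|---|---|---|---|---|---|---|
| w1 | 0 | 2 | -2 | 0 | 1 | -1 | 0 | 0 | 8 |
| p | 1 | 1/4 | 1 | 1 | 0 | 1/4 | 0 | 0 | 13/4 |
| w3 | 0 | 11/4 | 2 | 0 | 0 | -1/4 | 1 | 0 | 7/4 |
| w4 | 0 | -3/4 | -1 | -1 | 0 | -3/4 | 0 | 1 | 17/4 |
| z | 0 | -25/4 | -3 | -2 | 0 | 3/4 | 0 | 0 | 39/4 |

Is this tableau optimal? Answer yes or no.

The z-row has a negative entry -25/4 in column q, so it is not optimal.

no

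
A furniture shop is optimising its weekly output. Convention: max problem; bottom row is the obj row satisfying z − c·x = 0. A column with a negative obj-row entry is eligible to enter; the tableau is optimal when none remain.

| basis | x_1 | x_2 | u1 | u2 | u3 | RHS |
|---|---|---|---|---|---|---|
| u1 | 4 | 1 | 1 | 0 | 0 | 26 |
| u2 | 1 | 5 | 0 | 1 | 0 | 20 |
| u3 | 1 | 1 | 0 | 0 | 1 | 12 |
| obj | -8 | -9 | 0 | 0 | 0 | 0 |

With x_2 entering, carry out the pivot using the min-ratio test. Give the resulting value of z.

Ratio test on column x_2 — row 1: 26/1 = 26; row 2: 20/5 = 4; row 3: 12/1 = 12. Minimum is 4 at row 2 (u2 leaves); pivot element 5.
Pivot on row 2; the obj-row RHS becomes 0 − (-9)·4 = 36.

36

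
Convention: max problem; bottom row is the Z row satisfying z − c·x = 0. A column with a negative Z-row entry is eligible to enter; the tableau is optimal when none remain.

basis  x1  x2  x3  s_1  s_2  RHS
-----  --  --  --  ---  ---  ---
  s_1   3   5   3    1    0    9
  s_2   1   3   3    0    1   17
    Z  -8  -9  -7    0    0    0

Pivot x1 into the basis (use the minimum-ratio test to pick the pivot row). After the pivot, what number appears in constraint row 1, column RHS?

3

Ratio test on column x1 — row 1: 9/3 = 3; row 2: 17/1 = 17. Minimum is 3 at row 1 (s_1 leaves); pivot element 3.
Divide row 1 by 3; eliminate column x1 from the other rows.
In the new row 1, the RHS entry is the old entry divided by the pivot: 9/3 = 3.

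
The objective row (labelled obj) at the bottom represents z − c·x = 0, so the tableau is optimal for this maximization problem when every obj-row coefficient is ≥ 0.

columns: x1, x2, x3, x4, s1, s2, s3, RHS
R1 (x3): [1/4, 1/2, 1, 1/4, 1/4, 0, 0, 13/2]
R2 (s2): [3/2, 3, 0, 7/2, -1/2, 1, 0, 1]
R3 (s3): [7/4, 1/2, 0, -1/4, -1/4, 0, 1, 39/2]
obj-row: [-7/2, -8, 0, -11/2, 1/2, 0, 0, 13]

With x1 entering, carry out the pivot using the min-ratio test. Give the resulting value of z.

Ratio test on column x1 — row 1: (13/2)/(1/4) = 26; row 2: 1/(3/2) = 2/3; row 3: (39/2)/(7/4) = 78/7. Minimum is 2/3 at row 2 (s2 leaves); pivot element 3/2.
Pivot on row 2; the obj-row RHS becomes 13 − (-7/2)·(2/3) = 46/3.

46/3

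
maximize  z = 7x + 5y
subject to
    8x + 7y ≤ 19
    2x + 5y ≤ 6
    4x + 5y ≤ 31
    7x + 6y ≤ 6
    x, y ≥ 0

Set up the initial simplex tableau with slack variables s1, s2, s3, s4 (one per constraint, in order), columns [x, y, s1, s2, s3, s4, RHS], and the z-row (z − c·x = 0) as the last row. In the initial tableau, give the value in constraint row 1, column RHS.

19

The RHS of constraint 1 is b_1 = 19.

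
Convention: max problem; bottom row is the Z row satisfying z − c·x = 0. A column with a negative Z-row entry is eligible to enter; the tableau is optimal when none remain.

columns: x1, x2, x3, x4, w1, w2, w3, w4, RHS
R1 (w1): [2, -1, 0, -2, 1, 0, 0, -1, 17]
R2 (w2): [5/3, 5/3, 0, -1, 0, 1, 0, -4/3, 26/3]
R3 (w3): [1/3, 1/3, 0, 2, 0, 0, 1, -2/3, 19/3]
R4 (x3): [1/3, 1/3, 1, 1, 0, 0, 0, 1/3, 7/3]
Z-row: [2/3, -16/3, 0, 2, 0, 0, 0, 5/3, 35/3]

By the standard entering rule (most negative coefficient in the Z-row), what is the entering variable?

x2

Negative Z-row entries: x2: -16/3.
The most negative is -16/3 in column x2, so x2 enters.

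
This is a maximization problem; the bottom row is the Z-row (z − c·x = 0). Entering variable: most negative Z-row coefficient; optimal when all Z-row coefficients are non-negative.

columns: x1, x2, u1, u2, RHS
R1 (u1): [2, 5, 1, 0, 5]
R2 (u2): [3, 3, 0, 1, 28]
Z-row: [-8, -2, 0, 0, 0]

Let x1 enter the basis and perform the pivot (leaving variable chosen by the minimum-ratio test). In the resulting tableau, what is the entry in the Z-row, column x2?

18

Ratio test on column x1 — row 1: 5/2 = 5/2; row 2: 28/3 = 28/3. Minimum is 5/2 at row 1 (u1 leaves); pivot element 2.
Divide row 1 by 2; eliminate column x1 from the other rows.
Z-row update in column x2: -2 − (-8)·(5/2) = 18.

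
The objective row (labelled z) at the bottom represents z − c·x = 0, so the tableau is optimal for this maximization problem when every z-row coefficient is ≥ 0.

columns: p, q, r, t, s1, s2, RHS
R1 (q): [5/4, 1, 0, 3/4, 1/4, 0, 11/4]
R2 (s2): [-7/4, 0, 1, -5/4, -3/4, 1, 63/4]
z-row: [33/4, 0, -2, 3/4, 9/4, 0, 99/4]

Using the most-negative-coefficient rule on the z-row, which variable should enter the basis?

Negative z-row entries: r: -2.
The most negative is -2 in column r, so r enters.

r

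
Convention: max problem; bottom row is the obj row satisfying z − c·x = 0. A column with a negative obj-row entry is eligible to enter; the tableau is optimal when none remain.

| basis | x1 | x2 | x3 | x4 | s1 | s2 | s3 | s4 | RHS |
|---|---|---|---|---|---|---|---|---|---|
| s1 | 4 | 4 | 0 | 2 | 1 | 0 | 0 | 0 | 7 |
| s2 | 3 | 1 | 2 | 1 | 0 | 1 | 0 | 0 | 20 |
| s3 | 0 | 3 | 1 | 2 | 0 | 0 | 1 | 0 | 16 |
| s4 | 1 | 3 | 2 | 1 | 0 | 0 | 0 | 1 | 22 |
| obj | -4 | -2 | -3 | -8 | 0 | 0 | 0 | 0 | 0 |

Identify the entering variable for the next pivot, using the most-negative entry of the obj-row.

Negative obj-row entries: x1: -4, x2: -2, x3: -3, x4: -8.
The most negative is -8 in column x4, so x4 enters.

x4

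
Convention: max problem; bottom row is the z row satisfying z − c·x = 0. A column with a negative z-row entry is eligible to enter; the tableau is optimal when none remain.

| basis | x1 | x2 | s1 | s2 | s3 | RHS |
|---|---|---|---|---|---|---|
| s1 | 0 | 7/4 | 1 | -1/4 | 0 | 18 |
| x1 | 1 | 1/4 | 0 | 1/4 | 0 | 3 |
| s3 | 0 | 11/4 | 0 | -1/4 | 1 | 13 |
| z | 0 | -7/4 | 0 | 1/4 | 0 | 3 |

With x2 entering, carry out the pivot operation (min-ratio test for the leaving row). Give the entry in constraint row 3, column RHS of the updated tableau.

52/11

Ratio test on column x2 — row 1: 18/(7/4) = 72/7; row 2: 3/(1/4) = 12; row 3: 13/(11/4) = 52/11. Minimum is 52/11 at row 3 (s3 leaves); pivot element 11/4.
Divide row 3 by 11/4; eliminate column x2 from the other rows.
In the new row 3, the RHS entry is the old entry divided by the pivot: 13/(11/4) = 52/11.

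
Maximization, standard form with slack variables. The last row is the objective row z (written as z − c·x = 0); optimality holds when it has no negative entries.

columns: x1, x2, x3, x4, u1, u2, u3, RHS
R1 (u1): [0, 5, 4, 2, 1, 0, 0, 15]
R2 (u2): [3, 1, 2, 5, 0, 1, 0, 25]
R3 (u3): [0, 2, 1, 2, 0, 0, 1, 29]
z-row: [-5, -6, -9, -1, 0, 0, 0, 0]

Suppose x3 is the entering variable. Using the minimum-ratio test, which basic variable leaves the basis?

Column x3 entries and ratios — u1: 15/4 = 15/4; u2: 25/2 = 25/2; u3: 29/1 = 29.
Smallest ratio is 15/4 in the row of u1, so u1 leaves.

u1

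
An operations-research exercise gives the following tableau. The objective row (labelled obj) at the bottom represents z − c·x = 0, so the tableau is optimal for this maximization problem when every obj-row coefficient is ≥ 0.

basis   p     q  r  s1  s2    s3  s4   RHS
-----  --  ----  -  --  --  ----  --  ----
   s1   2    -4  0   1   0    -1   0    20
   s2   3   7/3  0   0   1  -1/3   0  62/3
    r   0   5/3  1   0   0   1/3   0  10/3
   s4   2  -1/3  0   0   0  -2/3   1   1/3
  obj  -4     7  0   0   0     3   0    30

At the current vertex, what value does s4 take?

s4 is basic (row 4); its value is the RHS of that row, 1/3.

1/3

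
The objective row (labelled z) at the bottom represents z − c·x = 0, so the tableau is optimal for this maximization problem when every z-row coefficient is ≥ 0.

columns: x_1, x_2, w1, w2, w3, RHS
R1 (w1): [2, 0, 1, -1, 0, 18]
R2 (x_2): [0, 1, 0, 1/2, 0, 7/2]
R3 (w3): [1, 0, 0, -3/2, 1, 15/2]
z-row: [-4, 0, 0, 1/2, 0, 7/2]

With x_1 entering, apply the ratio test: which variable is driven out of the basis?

w3

Column x_1 entries and ratios — w1: 18/2 = 9; x_2: 0 ≤ 0, skip; w3: (15/2)/1 = 15/2.
Smallest ratio is 15/2 in the row of w3, so w3 leaves.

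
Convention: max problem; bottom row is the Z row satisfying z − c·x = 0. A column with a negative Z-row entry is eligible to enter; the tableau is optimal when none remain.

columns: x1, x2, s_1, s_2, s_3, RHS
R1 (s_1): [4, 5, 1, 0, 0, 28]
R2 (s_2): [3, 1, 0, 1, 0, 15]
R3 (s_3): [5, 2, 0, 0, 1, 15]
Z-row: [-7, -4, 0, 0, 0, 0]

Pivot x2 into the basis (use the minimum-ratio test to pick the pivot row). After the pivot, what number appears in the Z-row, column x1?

Ratio test on column x2 — row 1: 28/5 = 28/5; row 2: 15/1 = 15; row 3: 15/2 = 15/2. Minimum is 28/5 at row 1 (s_1 leaves); pivot element 5.
Divide row 1 by 5; eliminate column x2 from the other rows.
Z-row update in column x1: -7 − (-4)·(4/5) = -19/5.

-19/5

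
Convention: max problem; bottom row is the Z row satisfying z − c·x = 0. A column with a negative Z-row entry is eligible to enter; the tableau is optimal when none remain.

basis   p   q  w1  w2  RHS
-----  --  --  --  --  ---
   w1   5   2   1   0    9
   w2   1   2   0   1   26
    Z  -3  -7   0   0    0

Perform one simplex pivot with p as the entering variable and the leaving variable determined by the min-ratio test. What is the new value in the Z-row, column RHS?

Ratio test on column p — row 1: 9/5 = 9/5; row 2: 26/1 = 26. Minimum is 9/5 at row 1 (w1 leaves); pivot element 5.
Divide row 1 by 5; eliminate column p from the other rows.
Z-row update in column RHS: 0 − (-3)·(9/5) = 27/5.

27/5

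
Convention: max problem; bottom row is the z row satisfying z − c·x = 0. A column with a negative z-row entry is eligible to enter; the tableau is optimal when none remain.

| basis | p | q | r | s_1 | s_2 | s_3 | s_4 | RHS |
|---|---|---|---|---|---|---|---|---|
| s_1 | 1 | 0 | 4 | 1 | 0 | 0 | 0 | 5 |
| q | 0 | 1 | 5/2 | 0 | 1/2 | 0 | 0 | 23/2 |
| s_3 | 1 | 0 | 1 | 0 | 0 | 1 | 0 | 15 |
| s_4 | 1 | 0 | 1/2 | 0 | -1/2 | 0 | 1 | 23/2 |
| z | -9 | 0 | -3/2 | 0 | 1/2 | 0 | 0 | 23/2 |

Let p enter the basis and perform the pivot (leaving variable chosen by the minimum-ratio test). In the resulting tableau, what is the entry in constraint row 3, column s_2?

Ratio test on column p — row 1: 5/1 = 5; row 2: entry 0 ≤ 0; row 3: 15/1 = 15; row 4: (23/2)/1 = 23/2. Minimum is 5 at row 1 (s_1 leaves); pivot element 1.
Divide row 1 by 1; eliminate column p from the other rows.
Row 3 update in column s_2: 0 − 1·0 = 0.

0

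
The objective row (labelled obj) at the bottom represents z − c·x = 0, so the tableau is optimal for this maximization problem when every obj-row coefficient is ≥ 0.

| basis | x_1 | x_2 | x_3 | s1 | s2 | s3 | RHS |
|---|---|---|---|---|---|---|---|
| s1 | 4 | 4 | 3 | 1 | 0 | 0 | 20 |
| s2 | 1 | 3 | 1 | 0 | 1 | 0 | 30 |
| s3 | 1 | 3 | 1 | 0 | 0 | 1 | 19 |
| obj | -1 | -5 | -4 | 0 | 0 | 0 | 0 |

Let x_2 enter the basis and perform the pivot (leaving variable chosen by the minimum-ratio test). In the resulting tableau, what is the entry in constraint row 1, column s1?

1/4

Ratio test on column x_2 — row 1: 20/4 = 5; row 2: 30/3 = 10; row 3: 19/3 = 19/3. Minimum is 5 at row 1 (s1 leaves); pivot element 4.
Divide row 1 by 4; eliminate column x_2 from the other rows.
In the new row 1, the s1 entry is the old entry divided by the pivot: 1/4 = 1/4.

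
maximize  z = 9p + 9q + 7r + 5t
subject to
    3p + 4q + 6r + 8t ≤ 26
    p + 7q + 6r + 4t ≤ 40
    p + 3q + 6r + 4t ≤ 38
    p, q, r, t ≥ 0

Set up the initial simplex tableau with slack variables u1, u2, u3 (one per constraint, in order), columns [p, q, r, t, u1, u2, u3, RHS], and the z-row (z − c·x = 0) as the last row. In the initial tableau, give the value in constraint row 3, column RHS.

The RHS of constraint 3 is b_3 = 38.

38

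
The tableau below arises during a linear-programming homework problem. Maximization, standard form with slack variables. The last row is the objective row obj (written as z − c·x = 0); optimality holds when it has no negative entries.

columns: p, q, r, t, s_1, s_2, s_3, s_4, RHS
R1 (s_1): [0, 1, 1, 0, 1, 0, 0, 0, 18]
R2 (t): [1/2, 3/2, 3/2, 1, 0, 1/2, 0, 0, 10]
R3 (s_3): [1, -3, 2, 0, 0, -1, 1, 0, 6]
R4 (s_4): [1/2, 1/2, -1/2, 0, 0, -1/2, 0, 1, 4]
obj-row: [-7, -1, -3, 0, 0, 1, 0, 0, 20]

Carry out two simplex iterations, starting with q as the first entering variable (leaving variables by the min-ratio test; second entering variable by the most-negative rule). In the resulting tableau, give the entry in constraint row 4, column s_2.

Ratio test on column q — row 1: 18/1 = 18; row 2: 10/(3/2) = 20/3; row 3: entry -3 ≤ 0; row 4: 4/(1/2) = 8. Minimum is 20/3 at row 2 (t leaves); pivot element 3/2.
Divide row 2 by 3/2; eliminate column q from the other rows.
Second iteration: most negative obj-row entry is -20/3 in column p, so p enters.
Ratio test on column p — row 1: entry -1/3 ≤ 0; row 2: (20/3)/(1/3) = 20; row 3: 26/2 = 13; row 4: (2/3)/(1/3) = 2. Minimum is 2 at row 4 (s_4 leaves); pivot element 1/3.
Divide row 4 by 1/3; eliminate column p from the other rows.
After both pivots, the entry at constraint row 4, column s_2 is -2.

-2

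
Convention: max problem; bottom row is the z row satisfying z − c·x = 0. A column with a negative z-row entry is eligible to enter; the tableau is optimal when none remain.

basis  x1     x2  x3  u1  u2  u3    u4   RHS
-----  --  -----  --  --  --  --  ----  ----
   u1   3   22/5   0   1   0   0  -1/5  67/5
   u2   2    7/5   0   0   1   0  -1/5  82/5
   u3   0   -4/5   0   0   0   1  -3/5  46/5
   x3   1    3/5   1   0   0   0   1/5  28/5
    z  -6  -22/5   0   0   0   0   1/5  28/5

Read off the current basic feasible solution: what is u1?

67/5

u1 is basic (row 1); its value is the RHS of that row, 67/5.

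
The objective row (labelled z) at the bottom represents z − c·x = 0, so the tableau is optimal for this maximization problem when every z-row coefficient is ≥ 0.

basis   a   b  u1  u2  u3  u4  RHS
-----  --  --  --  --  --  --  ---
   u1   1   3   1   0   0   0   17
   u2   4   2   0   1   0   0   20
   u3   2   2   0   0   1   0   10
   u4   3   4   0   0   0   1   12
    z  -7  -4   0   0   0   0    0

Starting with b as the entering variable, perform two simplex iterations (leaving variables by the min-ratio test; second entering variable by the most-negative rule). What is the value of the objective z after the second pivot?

28

Ratio test on column b — row 1: 17/3 = 17/3; row 2: 20/2 = 10; row 3: 10/2 = 5; row 4: 12/4 = 3. Minimum is 3 at row 4 (u4 leaves); pivot element 4.
Pivot on row 4; the z-row RHS becomes 0 − (-4)·3 = 12.
Next entering variable (most negative z-row entry -4): a.
Ratio test on column a — row 1: entry -5/4 ≤ 0; row 2: 14/(5/2) = 28/5; row 3: 4/(1/2) = 8; row 4: 3/(3/4) = 4. Minimum is 4 at row 4 (b leaves); pivot element 3/4.
After the second pivot the z-row RHS is 12 − (-4)·4 = 28.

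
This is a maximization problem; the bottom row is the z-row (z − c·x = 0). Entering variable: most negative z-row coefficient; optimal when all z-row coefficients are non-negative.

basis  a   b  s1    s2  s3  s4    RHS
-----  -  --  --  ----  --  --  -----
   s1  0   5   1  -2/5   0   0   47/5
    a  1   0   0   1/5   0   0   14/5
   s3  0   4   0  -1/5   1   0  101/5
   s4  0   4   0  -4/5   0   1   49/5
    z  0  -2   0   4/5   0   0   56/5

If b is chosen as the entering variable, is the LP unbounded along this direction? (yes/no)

no

Column b has positive entries in row(s) 1, 3, 4, so the ratio test bounds it — not unbounded.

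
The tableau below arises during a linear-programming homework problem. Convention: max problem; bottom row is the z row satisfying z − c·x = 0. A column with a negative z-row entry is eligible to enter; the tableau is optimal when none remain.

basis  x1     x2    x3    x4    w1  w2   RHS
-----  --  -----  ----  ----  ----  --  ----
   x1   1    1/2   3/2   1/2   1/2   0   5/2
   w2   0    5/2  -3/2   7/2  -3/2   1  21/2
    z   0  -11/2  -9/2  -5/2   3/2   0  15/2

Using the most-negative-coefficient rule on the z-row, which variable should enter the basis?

Negative z-row entries: x2: -11/2, x3: -9/2, x4: -5/2.
The most negative is -11/2 in column x2, so x2 enters.

x2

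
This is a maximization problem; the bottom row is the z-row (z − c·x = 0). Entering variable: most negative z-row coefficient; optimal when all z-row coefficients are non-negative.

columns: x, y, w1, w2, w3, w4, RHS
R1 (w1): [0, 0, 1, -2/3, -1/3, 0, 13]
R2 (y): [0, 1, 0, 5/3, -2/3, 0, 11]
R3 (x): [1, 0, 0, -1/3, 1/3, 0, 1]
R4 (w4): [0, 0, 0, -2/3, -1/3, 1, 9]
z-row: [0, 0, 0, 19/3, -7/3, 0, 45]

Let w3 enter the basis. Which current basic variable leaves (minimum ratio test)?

Column w3 entries and ratios — w1: -1/3 ≤ 0, skip; y: -2/3 ≤ 0, skip; x: 1/(1/3) = 3; w4: -1/3 ≤ 0, skip.
Smallest ratio is 3 in the row of x, so x leaves.

x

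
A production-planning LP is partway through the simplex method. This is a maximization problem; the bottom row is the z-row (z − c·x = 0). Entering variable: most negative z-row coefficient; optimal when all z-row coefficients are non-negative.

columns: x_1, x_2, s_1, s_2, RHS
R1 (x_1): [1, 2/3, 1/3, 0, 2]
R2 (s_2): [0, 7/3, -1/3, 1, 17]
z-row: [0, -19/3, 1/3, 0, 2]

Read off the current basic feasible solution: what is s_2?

17

s_2 is basic (row 2); its value is the RHS of that row, 17.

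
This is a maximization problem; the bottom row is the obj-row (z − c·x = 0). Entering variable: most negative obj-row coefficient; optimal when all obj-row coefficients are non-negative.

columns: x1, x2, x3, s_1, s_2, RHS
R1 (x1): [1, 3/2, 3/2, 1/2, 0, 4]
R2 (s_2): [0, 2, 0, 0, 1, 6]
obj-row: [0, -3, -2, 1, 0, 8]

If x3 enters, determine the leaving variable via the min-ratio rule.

x1

Column x3 entries and ratios — x1: 4/(3/2) = 8/3; s_2: 0 ≤ 0, skip.
Smallest ratio is 8/3 in the row of x1, so x1 leaves.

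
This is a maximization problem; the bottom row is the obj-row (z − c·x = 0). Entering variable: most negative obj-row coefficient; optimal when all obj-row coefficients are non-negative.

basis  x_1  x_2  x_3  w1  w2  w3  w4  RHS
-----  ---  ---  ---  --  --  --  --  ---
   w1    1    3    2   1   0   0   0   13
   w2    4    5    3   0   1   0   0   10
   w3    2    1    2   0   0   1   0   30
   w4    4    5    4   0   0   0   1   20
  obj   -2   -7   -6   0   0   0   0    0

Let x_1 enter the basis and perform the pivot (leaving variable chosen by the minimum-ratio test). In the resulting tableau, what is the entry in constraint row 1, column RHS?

21/2

Ratio test on column x_1 — row 1: 13/1 = 13; row 2: 10/4 = 5/2; row 3: 30/2 = 15; row 4: 20/4 = 5. Minimum is 5/2 at row 2 (w2 leaves); pivot element 4.
Divide row 2 by 4; eliminate column x_1 from the other rows.
Row 1 update in column RHS: 13 − 1·(5/2) = 21/2.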